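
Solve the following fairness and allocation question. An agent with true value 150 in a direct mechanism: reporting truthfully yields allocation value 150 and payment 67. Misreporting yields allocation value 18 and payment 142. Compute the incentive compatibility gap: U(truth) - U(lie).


Step 1: U(truth) = value - payment = 150 - 67 = 83
Step 2: U(lie) = allocation - payment = 18 - 142 = -124
Step 3: IC gap = 83 - (-124) = 207

207


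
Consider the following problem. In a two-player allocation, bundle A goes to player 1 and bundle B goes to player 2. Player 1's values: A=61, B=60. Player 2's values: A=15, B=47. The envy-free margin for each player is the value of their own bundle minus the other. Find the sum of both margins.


Step 1: Player 1's margin = v1(A) - v1(B) = 61 - 60 = 1
Step 2: Player 2's margin = v2(B) - v2(A) = 47 - 15 = 32
Step 3: Total margin = 1 + 32 = 33

33


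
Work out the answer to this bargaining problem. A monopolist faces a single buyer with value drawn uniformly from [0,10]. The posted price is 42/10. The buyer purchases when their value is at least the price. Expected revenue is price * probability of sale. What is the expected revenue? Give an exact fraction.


Step 1: Posted price r = 21/5, value support [0,10]
Step 2: P(v >= r) = (10 - 21/5)/10 = 29/50
Step 3: Expected revenue = r * P(v >= r) = 21/5 * 29/50
Step 4: Revenue = 609/250

609/250


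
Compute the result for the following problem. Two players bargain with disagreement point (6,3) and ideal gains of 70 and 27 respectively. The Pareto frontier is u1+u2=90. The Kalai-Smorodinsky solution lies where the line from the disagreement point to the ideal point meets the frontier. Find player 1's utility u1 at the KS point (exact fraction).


Step 1: At the KS point, (u1-d1)/r1 = (u2-d2)/r2 = t and u1+u2 = 90
Step 2: u1 = d1 + r1*t and u2 = d2 + r2*t, so (d1 + r1*t) + (d2 + r2*t) = 90
Step 3: t = (90 - 6 - 3)/(70 + 27) = 81/97
Step 4: u1 = d1 + r1*t = 6 + 70 * 81/97 = 6252/97
Step 5: (Check: u2 = d2 + r2*t = 2478/97; u1+u2 = 6252/97 + 2478/97 = 90, on the frontier.)

6252/97


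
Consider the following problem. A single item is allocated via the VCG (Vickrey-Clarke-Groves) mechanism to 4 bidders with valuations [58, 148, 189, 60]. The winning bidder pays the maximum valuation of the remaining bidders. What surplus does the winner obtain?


Step 1: The winner is the agent with the highest value: agent 2 with value 189
Step 2: Values of other agents: [58, 148, 60]
Step 3: VCG payment = max of others' values = 148
Step 4: Surplus = 189 - 148 = 41

41


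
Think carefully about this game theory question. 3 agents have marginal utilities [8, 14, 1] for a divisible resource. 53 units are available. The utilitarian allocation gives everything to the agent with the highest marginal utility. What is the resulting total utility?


Step 1: The marginal utilities are [8, 14, 1]
Step 2: The highest marginal utility is 14
Step 3: All 53 units go to that agent
Step 4: Total utility = 14 * 53 = 742

742


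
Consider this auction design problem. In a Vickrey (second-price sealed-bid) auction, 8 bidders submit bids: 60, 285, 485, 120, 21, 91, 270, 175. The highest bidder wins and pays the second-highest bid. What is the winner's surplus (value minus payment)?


Step 1: Sort bids in descending order: 485, 285, 270, 175, 120, 91, 60, 21
Step 2: The winning bid is the highest: 485
Step 3: The payment equals the second-highest bid: 285
Step 4: Surplus = winner's bid - payment = 485 - 285 = 200

200


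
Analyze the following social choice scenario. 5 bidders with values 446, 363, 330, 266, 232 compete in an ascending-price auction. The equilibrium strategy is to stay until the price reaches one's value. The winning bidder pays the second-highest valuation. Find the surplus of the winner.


Step 1: Identify the highest value: 446
Step 2: Identify the second-highest value: 363
Step 3: The final price = second-highest value = 363
Step 4: Surplus = 446 - 363 = 83

83


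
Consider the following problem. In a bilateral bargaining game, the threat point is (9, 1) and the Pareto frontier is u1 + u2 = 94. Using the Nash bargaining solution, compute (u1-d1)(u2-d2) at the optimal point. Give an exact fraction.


Step 1: The Nash solution splits surplus symmetrically above the disagreement point
Step 2: u1 = (total + d1 - d2)/2 = (94 + 9 - 1)/2 = 51
Step 3: u2 = (total - d1 + d2)/2 = (94 - 9 + 1)/2 = 43
Step 4: Nash product = (51 - 9) * (43 - 1)
Step 5: = 42 * 42 = 1764

1764


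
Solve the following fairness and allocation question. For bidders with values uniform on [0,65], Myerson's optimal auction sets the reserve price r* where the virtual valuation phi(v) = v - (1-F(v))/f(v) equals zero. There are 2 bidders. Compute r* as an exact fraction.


Step 1: For U[0,65], F(v) = v/65 and f(v) = 1/65
Step 2: phi(v) = v - (1 - v/65)/(1/65) = v - (65 - v) = 2v - 65
Step 3: Set phi(r*) = 0: 2r* - 65 = 0
Step 4: r* = 65/2 (the number of bidders n = 2 does not enter)

65/2


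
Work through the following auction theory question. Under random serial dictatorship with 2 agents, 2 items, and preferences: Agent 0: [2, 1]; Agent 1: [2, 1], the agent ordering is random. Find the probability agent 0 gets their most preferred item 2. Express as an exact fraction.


Step 1: Agent 0 wants item 2
Step 2: There are 2 possible orderings of agents
Step 3: In 1 orderings, agent 0 gets item 2
Step 4: Probability = 1/2

1/2


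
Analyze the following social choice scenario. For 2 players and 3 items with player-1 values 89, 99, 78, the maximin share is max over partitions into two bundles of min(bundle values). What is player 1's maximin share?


Step 1: Item values = 89, 99, 78
Step 2: Enumerate all 2-bundle partitions and take the smaller bundle:
  Partition 1: {89} vs {99,78} -> bundles 89, 177; min = 89
  Partition 2: {99} vs {89,78} -> bundles 99, 167; min = 99
  Partition 3: {78} vs {89,99} -> bundles 78, 188; min = 78
Step 3: MMS = max(89, 99, 78) = 99

99


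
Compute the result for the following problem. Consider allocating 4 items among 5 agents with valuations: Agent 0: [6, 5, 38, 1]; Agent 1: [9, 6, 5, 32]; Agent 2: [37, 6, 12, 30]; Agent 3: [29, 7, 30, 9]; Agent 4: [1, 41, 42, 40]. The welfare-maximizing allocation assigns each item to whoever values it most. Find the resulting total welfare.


Step 1: For each item, find the maximum value among all agents.
Step 2: Item 0 -> Agent 2 (value 37)
Step 3: Item 1 -> Agent 4 (value 41)
Step 4: Item 2 -> Agent 4 (value 42)
Step 5: Item 3 -> Agent 4 (value 40)
Step 6: Total welfare = 37 + 41 + 42 + 40 = 160

160


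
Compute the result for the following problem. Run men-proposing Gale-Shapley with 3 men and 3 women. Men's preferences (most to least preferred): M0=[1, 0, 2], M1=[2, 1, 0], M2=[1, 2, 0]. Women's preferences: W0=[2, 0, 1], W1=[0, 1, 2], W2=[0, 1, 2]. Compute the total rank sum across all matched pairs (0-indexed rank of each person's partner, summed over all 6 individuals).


Step 1: Run Gale-Shapley (men propose, women hold best offer):
  M0 proposes to W1; she accepts
  M1 proposes to W2; she accepts
  M2 proposes to W1; rejected
  M2 proposes to W2; rejected
  M2 proposes to W0; she accepts
Step 2: Final matching: W0-M2, W1-M0, W2-M1
Step 3: 0-indexed ranks (man's rank of his match, then woman's): 2 + 0 + 0 + 0 + 0 + 1
Step 4: Total rank sum = 3

3


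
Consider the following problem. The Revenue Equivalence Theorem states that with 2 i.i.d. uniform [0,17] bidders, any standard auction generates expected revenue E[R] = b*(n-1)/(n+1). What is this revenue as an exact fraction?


Step 1: By Revenue Equivalence, expected revenue = b*(n-1)/(n+1)
Step 2: Substituting n = 2, b = 17
Step 3: Revenue = 17*(2-1)/(2+1) = 17*1/3
Step 4: Revenue = 17/3

17/3


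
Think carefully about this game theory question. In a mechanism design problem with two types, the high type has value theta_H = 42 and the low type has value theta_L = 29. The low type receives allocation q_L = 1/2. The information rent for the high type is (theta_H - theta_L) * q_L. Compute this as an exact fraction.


Step 1: theta_H - theta_L = 42 - 29 = 13
Step 2: Information rent = (theta_H - theta_L) * q_L
Step 3: = 13 * 1/2
Step 4: = 13/2

13/2


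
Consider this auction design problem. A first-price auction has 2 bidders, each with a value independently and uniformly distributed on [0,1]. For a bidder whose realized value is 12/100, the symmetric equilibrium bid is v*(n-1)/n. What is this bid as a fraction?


Step 1: The symmetric BNE bidding function is b(v) = v * (n-1) / n
Step 2: Substitute v = 3/25 and n = 2
Step 3: b = 3/25 * 1/2
Step 4: b = 3/50

3/50


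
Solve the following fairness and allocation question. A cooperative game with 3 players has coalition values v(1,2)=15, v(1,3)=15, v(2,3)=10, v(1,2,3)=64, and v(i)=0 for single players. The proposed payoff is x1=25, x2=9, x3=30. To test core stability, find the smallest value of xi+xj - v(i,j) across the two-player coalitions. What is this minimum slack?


Step 1: Slack for coalition (1,2): x1+x2 - v12 = 34 - 15 = 19
Step 2: Slack for coalition (1,3): x1+x3 - v13 = 55 - 15 = 40
Step 3: Slack for coalition (2,3): x2+x3 - v23 = 39 - 10 = 29
Step 4: Minimum slack = min(19, 40, 29) = 19, attained by (1,2); no pair can gain by deviating, so the allocation is in the core

19


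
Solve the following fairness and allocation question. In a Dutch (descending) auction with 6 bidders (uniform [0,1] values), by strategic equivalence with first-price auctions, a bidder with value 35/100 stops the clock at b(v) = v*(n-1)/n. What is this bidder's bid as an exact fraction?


Step 1: Dutch auctions are strategically equivalent to first-price auctions
Step 2: The equilibrium bid is b(v) = v*(n-1)/n
Step 3: b = 7/20 * 5/6
Step 4: b = 7/24

7/24


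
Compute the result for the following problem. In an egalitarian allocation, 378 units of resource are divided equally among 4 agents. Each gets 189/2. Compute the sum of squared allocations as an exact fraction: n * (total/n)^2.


Step 1: Each agent's share = 378/4 = 189/2
Step 2: Square of each share = (189/2)^2 = 35721/4
Step 3: Sum of squares = 4 * 35721/4 = 35721

35721


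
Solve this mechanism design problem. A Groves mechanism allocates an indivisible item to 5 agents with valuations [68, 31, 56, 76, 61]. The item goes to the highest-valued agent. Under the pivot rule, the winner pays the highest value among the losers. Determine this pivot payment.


Step 1: The efficient winner is agent 3 with value 76
Step 2: Other agents' values: [68, 31, 56, 61]
Step 3: Pivot payment = max(others) = 68
Step 4: The winner pays 68

68


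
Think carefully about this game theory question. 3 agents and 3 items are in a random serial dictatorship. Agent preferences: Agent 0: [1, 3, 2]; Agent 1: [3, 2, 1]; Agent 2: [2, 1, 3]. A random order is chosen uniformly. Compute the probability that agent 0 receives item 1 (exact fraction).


Step 1: Agent 0 wants item 1
Step 2: There are 6 possible orderings of agents
Step 3: In 6 orderings, agent 0 gets item 1
Step 4: Probability = 6/6 = 1

1


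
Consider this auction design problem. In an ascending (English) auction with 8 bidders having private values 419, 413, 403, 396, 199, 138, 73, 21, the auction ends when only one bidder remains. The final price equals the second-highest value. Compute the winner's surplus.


Step 1: Identify the highest value: 419
Step 2: Identify the second-highest value: 413
Step 3: The final price = second-highest value = 413
Step 4: Surplus = 419 - 413 = 6

6


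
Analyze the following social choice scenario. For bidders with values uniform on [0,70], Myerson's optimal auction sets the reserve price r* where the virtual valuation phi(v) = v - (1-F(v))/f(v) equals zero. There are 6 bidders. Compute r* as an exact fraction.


Step 1: For U[0,70], F(v) = v/70 and f(v) = 1/70
Step 2: phi(v) = v - (1 - v/70)/(1/70) = v - (70 - v) = 2v - 70
Step 3: Set phi(r*) = 0: 2r* - 70 = 0
Step 4: r* = 70/2 = 35 (the number of bidders n = 6 does not enter)

35


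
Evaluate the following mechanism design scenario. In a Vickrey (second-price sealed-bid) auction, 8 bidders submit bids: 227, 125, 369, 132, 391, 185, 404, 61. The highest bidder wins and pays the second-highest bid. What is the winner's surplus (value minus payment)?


Step 1: Sort bids in descending order: 404, 391, 369, 227, 185, 132, 125, 61
Step 2: The winning bid is the highest: 404
Step 3: The payment equals the second-highest bid: 391
Step 4: Surplus = winner's bid - payment = 404 - 391 = 13

13


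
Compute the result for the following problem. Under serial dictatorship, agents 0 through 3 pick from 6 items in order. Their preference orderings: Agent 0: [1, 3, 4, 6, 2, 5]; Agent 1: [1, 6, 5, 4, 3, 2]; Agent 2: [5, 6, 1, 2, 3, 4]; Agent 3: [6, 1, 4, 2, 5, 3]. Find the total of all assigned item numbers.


Step 1: Agent 0 picks item 1
Step 2: Agent 1 picks item 6
Step 3: Agent 2 picks item 5
Step 4: Agent 3 picks item 4
Step 5: Sum = 1 + 6 + 5 + 4 = 16

16


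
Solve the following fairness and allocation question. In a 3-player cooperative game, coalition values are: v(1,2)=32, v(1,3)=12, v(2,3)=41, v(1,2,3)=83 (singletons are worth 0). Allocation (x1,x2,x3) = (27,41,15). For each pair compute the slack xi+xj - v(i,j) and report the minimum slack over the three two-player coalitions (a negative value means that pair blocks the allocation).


Step 1: Slack for coalition (1,2): x1+x2 - v12 = 68 - 32 = 36
Step 2: Slack for coalition (1,3): x1+x3 - v13 = 42 - 12 = 30
Step 3: Slack for coalition (2,3): x2+x3 - v23 = 56 - 41 = 15
Step 4: Minimum slack = min(36, 30, 15) = 15, attained by (2,3); no pair can gain by deviating, so the allocation is in the core

15


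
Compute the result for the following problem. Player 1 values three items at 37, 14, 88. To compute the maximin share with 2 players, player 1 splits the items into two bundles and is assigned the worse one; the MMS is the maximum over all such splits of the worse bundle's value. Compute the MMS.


Step 1: Item values = 37, 14, 88
Step 2: Enumerate all 2-bundle partitions and take the smaller bundle:
  Partition 1: {37} vs {14,88} -> bundles 37, 102; min = 37
  Partition 2: {14} vs {37,88} -> bundles 14, 125; min = 14
  Partition 3: {88} vs {37,14} -> bundles 88, 51; min = 51
Step 3: MMS = max(37, 14, 51) = 51

51


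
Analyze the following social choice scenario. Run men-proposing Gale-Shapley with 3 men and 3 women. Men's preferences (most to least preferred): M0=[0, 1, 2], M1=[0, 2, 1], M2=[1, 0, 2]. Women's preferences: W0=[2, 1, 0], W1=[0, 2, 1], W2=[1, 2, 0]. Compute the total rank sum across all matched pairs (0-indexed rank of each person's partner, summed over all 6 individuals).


Step 1: Run Gale-Shapley (men propose, women hold best offer):
  M0 proposes to W0; she accepts
  M1 proposes to W0; she switches from M0
  M2 proposes to W1; she accepts
  M0 proposes to W1; she switches from M2
  M2 proposes to W0; she switches from M1
  M1 proposes to W2; she accepts
Step 2: Final matching: W0-M2, W1-M0, W2-M1
Step 3: 0-indexed ranks (man's rank of his match, then woman's): 1 + 0 + 1 + 0 + 1 + 0
Step 4: Total rank sum = 3

3


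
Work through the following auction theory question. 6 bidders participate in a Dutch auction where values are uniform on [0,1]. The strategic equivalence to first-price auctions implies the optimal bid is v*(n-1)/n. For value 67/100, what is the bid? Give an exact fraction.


Step 1: Dutch auctions are strategically equivalent to first-price auctions
Step 2: The equilibrium bid is b(v) = v*(n-1)/n
Step 3: b = 67/100 * 5/6
Step 4: b = 67/120

67/120


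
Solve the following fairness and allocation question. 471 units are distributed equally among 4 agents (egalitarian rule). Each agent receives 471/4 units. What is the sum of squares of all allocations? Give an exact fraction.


Step 1: Each agent's share = 471/4
Step 2: Square of each share = (471/4)^2 = 221841/16
Step 3: Sum of squares = 4 * 221841/16 = 221841/4

221841/4


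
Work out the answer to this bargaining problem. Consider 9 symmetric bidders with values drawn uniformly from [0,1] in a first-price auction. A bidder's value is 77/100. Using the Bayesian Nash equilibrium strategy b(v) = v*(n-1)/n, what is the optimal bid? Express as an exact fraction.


Step 1: The symmetric BNE bidding function is b(v) = v * (n-1) / n
Step 2: Substitute v = 77/100 and n = 9
Step 3: b = 77/100 * 8/9
Step 4: b = 154/225

154/225


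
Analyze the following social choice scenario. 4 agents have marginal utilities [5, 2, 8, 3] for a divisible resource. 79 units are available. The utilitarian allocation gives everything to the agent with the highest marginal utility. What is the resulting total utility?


Step 1: The marginal utilities are [5, 2, 8, 3]
Step 2: The highest marginal utility is 8
Step 3: All 79 units go to that agent
Step 4: Total utility = 8 * 79 = 632

632


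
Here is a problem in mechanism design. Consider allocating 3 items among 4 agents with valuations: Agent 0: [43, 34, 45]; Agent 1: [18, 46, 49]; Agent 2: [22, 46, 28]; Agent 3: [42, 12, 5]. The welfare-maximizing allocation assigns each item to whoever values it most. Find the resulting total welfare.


Step 1: For each item, find the maximum value among all agents.
Step 2: Item 0 -> Agent 0 (value 43)
Step 3: Item 1 -> Agent 1 (value 46)
Step 4: Item 2 -> Agent 1 (value 49)
Step 5: Total welfare = 43 + 46 + 49 = 138

138


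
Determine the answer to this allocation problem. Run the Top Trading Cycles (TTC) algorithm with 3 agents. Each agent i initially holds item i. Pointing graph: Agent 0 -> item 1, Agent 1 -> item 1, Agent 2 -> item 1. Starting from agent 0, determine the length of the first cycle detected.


Step 1: Trace the pointer graph from agent 0: 0 -> 1 -> 1
Step 2: A cycle is detected when we revisit agent 1
Step 3: The cycle is: 1 -> 1
Step 4: Cycle length = 1

1


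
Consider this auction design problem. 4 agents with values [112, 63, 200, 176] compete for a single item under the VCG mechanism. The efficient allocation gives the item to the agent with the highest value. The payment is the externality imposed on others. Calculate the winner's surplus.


Step 1: The winner is the agent with the highest value: agent 2 with value 200
Step 2: Values of other agents: [112, 63, 176]
Step 3: VCG payment = max of others' values = 176
Step 4: Surplus = 200 - 176 = 24

24


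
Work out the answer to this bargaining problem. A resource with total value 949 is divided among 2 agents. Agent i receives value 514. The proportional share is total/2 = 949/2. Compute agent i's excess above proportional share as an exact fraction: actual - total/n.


Step 1: Proportional share = 949/2
Step 2: Agent's actual allocation = 514
Step 3: Excess = 514 - 949/2 = 79/2

79/2


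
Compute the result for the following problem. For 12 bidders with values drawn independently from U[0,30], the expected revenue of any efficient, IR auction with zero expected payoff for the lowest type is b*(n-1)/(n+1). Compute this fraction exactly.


Step 1: By Revenue Equivalence, expected revenue = b*(n-1)/(n+1)
Step 2: Substituting n = 12, b = 30
Step 3: Revenue = 30*(12-1)/(12+1) = 30*11/13
Step 4: Revenue = 330/13

330/13


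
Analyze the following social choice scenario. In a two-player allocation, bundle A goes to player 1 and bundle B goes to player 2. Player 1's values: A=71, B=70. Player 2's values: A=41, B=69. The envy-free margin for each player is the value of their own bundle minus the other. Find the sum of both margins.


Step 1: Player 1's margin = v1(A) - v1(B) = 71 - 70 = 1
Step 2: Player 2's margin = v2(B) - v2(A) = 69 - 41 = 28
Step 3: Total margin = 1 + 28 = 29

29


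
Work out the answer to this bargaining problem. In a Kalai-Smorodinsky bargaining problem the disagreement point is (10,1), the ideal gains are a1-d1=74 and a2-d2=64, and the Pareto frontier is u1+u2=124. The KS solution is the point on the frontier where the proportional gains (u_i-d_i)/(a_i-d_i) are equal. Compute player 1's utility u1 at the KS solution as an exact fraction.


Step 1: At the KS point, (u1-d1)/r1 = (u2-d2)/r2 = t and u1+u2 = 124
Step 2: u1 = d1 + r1*t and u2 = d2 + r2*t, so (d1 + r1*t) + (d2 + r2*t) = 124
Step 3: t = (124 - 10 - 1)/(74 + 64) = 113/138
Step 4: u1 = d1 + r1*t = 10 + 74 * 113/138 = 4871/69
Step 5: (Check: u2 = d2 + r2*t = 3685/69; u1+u2 = 4871/69 + 3685/69 = 124, on the frontier.)

4871/69


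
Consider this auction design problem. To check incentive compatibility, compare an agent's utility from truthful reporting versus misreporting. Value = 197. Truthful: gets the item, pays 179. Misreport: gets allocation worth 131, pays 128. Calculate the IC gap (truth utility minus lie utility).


Step 1: U(truth) = value - payment = 197 - 179 = 18
Step 2: U(lie) = allocation - payment = 131 - 128 = 3
Step 3: IC gap = 18 - 3 = 15

15


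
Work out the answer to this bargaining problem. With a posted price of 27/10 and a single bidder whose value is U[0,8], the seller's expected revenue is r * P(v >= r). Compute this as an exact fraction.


Step 1: Posted price r = 27/10, value support [0,8]
Step 2: P(v >= r) = (8 - 27/10)/8 = 53/80
Step 3: Expected revenue = r * P(v >= r) = 27/10 * 53/80
Step 4: Revenue = 1431/800

1431/800


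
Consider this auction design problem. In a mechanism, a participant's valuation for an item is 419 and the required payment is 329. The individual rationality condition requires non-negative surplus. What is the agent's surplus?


Step 1: Surplus = value - payment = 419 - 329 = 90
Step 2: IR is satisfied (surplus >= 0)

90


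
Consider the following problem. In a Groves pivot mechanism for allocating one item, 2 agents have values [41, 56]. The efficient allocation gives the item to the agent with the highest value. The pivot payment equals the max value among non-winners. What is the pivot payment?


Step 1: The efficient winner is agent 1 with value 56
Step 2: Other agents' values: [41]
Step 3: Pivot payment = max(others) = 41
Step 4: The winner pays 41

41


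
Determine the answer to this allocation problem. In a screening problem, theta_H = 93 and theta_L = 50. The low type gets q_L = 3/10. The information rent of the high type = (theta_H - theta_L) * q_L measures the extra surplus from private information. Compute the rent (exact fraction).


Step 1: theta_H - theta_L = 93 - 50 = 43
Step 2: Information rent = (theta_H - theta_L) * q_L
Step 3: = 43 * 3/10
Step 4: = 129/10

129/10


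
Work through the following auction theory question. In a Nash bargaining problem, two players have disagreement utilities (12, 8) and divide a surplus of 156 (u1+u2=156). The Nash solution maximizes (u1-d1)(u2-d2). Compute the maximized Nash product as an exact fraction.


Step 1: The Nash solution splits surplus symmetrically above the disagreement point
Step 2: u1 = (total + d1 - d2)/2 = (156 + 12 - 8)/2 = 80
Step 3: u2 = (total - d1 + d2)/2 = (156 - 12 + 8)/2 = 76
Step 4: Nash product = (80 - 12) * (76 - 8)
Step 5: = 68 * 68 = 4624

4624


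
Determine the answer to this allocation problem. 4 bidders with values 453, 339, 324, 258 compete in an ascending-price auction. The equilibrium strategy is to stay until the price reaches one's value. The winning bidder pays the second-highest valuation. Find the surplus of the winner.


Step 1: Identify the highest value: 453
Step 2: Identify the second-highest value: 339
Step 3: The final price = second-highest value = 339
Step 4: Surplus = 453 - 339 = 114

114


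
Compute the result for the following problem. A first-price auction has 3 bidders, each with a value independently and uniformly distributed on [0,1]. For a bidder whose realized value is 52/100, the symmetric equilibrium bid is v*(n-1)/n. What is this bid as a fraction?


Step 1: The symmetric BNE bidding function is b(v) = v * (n-1) / n
Step 2: Substitute v = 13/25 and n = 3
Step 3: b = 13/25 * 2/3
Step 4: b = 26/75

26/75


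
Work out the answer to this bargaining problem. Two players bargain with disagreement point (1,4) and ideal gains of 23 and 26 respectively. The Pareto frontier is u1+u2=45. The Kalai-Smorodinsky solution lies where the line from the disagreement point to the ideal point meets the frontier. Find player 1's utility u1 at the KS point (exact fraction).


Step 1: At the KS point, (u1-d1)/r1 = (u2-d2)/r2 = t and u1+u2 = 45
Step 2: u1 = d1 + r1*t and u2 = d2 + r2*t, so (d1 + r1*t) + (d2 + r2*t) = 45
Step 3: t = (45 - 1 - 4)/(23 + 26) = 40/49
Step 4: u1 = d1 + r1*t = 1 + 23 * 40/49 = 969/49
Step 5: (Check: u2 = d2 + r2*t = 1236/49; u1+u2 = 969/49 + 1236/49 = 45, on the frontier.)

969/49


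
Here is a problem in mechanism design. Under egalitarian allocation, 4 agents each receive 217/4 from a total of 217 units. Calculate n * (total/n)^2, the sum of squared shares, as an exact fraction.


Step 1: Each agent's share = 217/4
Step 2: Square of each share = (217/4)^2 = 47089/16
Step 3: Sum of squares = 4 * 47089/16 = 47089/4

47089/4


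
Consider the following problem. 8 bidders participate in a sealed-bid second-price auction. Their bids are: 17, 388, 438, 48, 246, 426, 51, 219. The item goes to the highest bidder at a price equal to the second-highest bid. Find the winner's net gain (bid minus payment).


Step 1: Sort bids in descending order: 438, 426, 388, 246, 219, 51, 48, 17
Step 2: The winning bid is the highest: 438
Step 3: The payment equals the second-highest bid: 426
Step 4: Surplus = winner's bid - payment = 438 - 426 = 12

12


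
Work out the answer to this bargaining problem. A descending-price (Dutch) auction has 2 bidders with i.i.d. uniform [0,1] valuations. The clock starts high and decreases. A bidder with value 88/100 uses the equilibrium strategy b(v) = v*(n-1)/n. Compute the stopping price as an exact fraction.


Step 1: Dutch auctions are strategically equivalent to first-price auctions
Step 2: The equilibrium bid is b(v) = v*(n-1)/n
Step 3: b = 22/25 * 1/2
Step 4: b = 11/25

11/25


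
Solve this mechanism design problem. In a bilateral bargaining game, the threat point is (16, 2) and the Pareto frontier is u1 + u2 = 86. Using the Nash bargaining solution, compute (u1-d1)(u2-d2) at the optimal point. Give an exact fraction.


Step 1: The Nash solution splits surplus symmetrically above the disagreement point
Step 2: u1 = (total + d1 - d2)/2 = (86 + 16 - 2)/2 = 50
Step 3: u2 = (total - d1 + d2)/2 = (86 - 16 + 2)/2 = 36
Step 4: Nash product = (50 - 16) * (36 - 2)
Step 5: = 34 * 34 = 1156

1156


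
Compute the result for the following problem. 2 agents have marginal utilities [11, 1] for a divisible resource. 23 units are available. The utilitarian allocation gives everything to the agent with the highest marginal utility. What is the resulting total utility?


Step 1: The marginal utilities are [11, 1]
Step 2: The highest marginal utility is 11
Step 3: All 23 units go to that agent
Step 4: Total utility = 11 * 23 = 253

253


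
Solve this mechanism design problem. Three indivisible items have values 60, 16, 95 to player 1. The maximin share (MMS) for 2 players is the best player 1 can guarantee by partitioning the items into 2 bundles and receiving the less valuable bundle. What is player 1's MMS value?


Step 1: Item values = 60, 16, 95
Step 2: Enumerate all 2-bundle partitions and take the smaller bundle:
  Partition 1: {60} vs {16,95} -> bundles 60, 111; min = 60
  Partition 2: {16} vs {60,95} -> bundles 16, 155; min = 16
  Partition 3: {95} vs {60,16} -> bundles 95, 76; min = 76
Step 3: MMS = max(60, 16, 76) = 76

76


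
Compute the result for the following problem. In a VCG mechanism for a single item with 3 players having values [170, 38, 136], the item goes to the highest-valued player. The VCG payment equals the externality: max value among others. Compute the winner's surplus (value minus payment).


Step 1: The winner is the agent with the highest value: agent 0 with value 170
Step 2: Values of other agents: [38, 136]
Step 3: VCG payment = max of others' values = 136
Step 4: Surplus = 170 - 136 = 34

34


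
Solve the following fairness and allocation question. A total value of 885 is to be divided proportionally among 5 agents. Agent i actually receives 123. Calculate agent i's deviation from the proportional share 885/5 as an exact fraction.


Step 1: Proportional share = 885/5 = 177
Step 2: Agent's actual allocation = 123
Step 3: Excess = 123 - 177 = -54

-54


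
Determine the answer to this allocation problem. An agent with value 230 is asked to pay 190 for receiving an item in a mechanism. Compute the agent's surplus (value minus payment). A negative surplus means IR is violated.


Step 1: Surplus = value - payment = 230 - 190 = 40
Step 2: IR is satisfied (surplus >= 0)

40


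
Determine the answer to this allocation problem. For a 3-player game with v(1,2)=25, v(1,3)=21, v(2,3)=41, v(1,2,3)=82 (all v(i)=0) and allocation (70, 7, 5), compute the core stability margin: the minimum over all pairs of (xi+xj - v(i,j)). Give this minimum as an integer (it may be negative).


Step 1: Slack for coalition (1,2): x1+x2 - v12 = 77 - 25 = 52
Step 2: Slack for coalition (1,3): x1+x3 - v13 = 75 - 21 = 54
Step 3: Slack for coalition (2,3): x2+x3 - v23 = 12 - 41 = -29
Step 4: Minimum slack = min(52, 54, -29) = -29, attained by (2,3); coalition (2,3) can block (slack < 0), so the allocation is not in the core

-29


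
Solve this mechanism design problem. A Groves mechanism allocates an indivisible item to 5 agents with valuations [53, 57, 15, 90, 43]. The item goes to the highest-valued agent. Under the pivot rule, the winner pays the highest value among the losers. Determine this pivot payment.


Step 1: The efficient winner is agent 3 with value 90
Step 2: Other agents' values: [53, 57, 15, 43]
Step 3: Pivot payment = max(others) = 57
Step 4: The winner pays 57

57


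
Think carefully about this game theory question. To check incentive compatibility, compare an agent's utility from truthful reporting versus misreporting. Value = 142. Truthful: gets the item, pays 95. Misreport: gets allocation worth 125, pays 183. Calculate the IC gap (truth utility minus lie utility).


Step 1: U(truth) = value - payment = 142 - 95 = 47
Step 2: U(lie) = allocation - payment = 125 - 183 = -58
Step 3: IC gap = 47 - (-58) = 105

105


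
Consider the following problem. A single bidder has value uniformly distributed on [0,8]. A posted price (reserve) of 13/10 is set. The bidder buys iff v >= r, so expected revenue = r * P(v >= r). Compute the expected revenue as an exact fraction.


Step 1: Posted price r = 13/10, value support [0,8]
Step 2: P(v >= r) = (8 - 13/10)/8 = 67/80
Step 3: Expected revenue = r * P(v >= r) = 13/10 * 67/80
Step 4: Revenue = 871/800

871/800


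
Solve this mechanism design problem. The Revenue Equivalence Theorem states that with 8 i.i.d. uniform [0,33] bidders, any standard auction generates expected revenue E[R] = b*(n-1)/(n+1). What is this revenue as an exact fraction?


Step 1: By Revenue Equivalence, expected revenue = b*(n-1)/(n+1)
Step 2: Substituting n = 8, b = 33
Step 3: Revenue = 33*(8-1)/(8+1) = 33*7/9
Step 4: Revenue = 231/9 = 77/3

77/3


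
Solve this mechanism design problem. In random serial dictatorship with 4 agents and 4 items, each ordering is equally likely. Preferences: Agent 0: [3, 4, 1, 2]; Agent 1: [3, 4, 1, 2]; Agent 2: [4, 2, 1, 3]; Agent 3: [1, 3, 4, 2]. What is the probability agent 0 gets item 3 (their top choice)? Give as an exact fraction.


Step 1: Agent 0 wants item 3
Step 2: There are 24 possible orderings of agents
Step 3: In 12 orderings, agent 0 gets item 3
Step 4: Probability = 12/24 = 1/2

1/2


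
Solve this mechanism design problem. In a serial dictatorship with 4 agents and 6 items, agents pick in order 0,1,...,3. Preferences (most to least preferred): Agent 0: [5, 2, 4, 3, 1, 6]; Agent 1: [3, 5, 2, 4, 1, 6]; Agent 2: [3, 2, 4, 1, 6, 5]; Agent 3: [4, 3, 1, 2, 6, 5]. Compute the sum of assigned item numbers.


Step 1: Agent 0 picks item 5
Step 2: Agent 1 picks item 3
Step 3: Agent 2 picks item 2
Step 4: Agent 3 picks item 4
Step 5: Sum = 5 + 3 + 2 + 4 = 14

14


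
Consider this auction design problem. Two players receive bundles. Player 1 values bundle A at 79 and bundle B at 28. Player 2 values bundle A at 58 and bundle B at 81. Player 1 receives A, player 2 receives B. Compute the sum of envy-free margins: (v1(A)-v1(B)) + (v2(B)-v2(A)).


Step 1: Player 1's margin = v1(A) - v1(B) = 79 - 28 = 51
Step 2: Player 2's margin = v2(B) - v2(A) = 81 - 58 = 23
Step 3: Total margin = 51 + 23 = 74

74


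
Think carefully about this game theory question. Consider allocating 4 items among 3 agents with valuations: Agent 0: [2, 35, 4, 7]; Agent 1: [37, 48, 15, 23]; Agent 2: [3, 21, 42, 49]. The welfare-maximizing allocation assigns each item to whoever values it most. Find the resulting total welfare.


Step 1: For each item, find the maximum value among all agents.
Step 2: Item 0 -> Agent 1 (value 37)
Step 3: Item 1 -> Agent 1 (value 48)
Step 4: Item 2 -> Agent 2 (value 42)
Step 5: Item 3 -> Agent 2 (value 49)
Step 6: Total welfare = 37 + 48 + 42 + 49 = 176

176


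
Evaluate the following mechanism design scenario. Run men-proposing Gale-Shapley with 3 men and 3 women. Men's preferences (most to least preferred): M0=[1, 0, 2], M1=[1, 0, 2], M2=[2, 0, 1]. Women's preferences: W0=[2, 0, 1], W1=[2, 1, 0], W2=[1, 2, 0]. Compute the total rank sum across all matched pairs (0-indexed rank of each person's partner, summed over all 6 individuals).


Step 1: Run Gale-Shapley (men propose, women hold best offer):
  M0 proposes to W1; she accepts
  M1 proposes to W1; she switches from M0
  M2 proposes to W2; she accepts
  M0 proposes to W0; she accepts
Step 2: Final matching: W0-M0, W1-M1, W2-M2
Step 3: 0-indexed ranks (man's rank of his match, then woman's): 1 + 1 + 0 + 1 + 0 + 1
Step 4: Total rank sum = 4

4


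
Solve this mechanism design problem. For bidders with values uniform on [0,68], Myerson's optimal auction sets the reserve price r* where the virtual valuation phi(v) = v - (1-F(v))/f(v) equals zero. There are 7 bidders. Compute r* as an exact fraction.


Step 1: For U[0,68], F(v) = v/68 and f(v) = 1/68
Step 2: phi(v) = v - (1 - v/68)/(1/68) = v - (68 - v) = 2v - 68
Step 3: Set phi(r*) = 0: 2r* - 68 = 0
Step 4: r* = 68/2 = 34 (the number of bidders n = 7 does not enter)

34


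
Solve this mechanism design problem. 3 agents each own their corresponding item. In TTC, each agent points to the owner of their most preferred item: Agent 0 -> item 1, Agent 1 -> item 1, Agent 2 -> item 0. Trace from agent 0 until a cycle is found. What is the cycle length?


Step 1: Trace the pointer graph from agent 0: 0 -> 1 -> 1
Step 2: A cycle is detected when we revisit agent 1
Step 3: The cycle is: 1 -> 1
Step 4: Cycle length = 1

1


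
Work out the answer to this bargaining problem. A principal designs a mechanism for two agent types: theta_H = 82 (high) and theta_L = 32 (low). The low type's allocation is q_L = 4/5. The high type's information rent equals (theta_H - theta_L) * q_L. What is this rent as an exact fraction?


Step 1: theta_H - theta_L = 82 - 32 = 50
Step 2: Information rent = (theta_H - theta_L) * q_L
Step 3: = 50 * 4/5
Step 4: = 40

40


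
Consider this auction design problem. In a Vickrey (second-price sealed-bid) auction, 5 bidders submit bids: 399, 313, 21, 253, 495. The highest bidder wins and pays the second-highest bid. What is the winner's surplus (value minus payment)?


Step 1: Sort bids in descending order: 495, 399, 313, 253, 21
Step 2: The winning bid is the highest: 495
Step 3: The payment equals the second-highest bid: 399
Step 4: Surplus = winner's bid - payment = 495 - 399 = 96

96


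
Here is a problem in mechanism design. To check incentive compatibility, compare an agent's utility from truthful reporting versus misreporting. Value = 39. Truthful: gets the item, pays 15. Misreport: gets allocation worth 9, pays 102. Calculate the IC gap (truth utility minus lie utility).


Step 1: U(truth) = value - payment = 39 - 15 = 24
Step 2: U(lie) = allocation - payment = 9 - 102 = -93
Step 3: IC gap = 24 - (-93) = 117

117


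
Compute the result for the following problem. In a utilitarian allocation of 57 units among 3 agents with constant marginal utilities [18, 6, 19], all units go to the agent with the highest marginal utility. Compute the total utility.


Step 1: The marginal utilities are [18, 6, 19]
Step 2: The highest marginal utility is 19
Step 3: All 57 units go to that agent
Step 4: Total utility = 19 * 57 = 1083

1083


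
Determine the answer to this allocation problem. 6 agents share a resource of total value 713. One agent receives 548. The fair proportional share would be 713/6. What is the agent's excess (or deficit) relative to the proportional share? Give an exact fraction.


Step 1: Proportional share = 713/6
Step 2: Agent's actual allocation = 548
Step 3: Excess = 548 - 713/6 = 2575/6

2575/6


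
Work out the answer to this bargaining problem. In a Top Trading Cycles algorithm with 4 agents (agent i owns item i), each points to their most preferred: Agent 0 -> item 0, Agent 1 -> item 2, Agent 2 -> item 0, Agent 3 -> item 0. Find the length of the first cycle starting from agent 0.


Step 1: Trace the pointer graph from agent 0: 0 -> 0
Step 2: A cycle is detected when we revisit agent 0
Step 3: The cycle is: 0 -> 0
Step 4: Cycle length = 1

1


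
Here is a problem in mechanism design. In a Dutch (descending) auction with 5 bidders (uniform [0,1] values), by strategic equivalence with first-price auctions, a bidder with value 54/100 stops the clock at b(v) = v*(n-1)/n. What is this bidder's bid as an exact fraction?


Step 1: Dutch auctions are strategically equivalent to first-price auctions
Step 2: The equilibrium bid is b(v) = v*(n-1)/n
Step 3: b = 27/50 * 4/5
Step 4: b = 54/125

54/125


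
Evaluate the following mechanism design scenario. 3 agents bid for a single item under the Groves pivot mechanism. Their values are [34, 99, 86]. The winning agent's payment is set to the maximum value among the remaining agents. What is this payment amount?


Step 1: The efficient winner is agent 1 with value 99
Step 2: Other agents' values: [34, 86]
Step 3: Pivot payment = max(others) = 86
Step 4: The winner pays 86

86


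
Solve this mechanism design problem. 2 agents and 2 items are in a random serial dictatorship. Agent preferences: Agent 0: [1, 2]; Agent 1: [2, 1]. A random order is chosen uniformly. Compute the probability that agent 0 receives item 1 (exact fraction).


Step 1: Agent 0 wants item 1
Step 2: There are 2 possible orderings of agents
Step 3: In 2 orderings, agent 0 gets item 1
Step 4: Probability = 2/2 = 1

1


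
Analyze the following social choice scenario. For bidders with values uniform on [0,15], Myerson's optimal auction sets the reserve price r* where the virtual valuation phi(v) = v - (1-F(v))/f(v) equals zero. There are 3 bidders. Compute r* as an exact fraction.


Step 1: For U[0,15], F(v) = v/15 and f(v) = 1/15
Step 2: phi(v) = v - (1 - v/15)/(1/15) = v - (15 - v) = 2v - 15
Step 3: Set phi(r*) = 0: 2r* - 15 = 0
Step 4: r* = 15/2 (the number of bidders n = 3 does not enter)

15/2


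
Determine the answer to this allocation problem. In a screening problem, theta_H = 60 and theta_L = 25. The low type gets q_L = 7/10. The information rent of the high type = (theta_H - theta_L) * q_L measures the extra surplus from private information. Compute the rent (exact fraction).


Step 1: theta_H - theta_L = 60 - 25 = 35
Step 2: Information rent = (theta_H - theta_L) * q_L
Step 3: = 35 * 7/10
Step 4: = 49/2

49/2


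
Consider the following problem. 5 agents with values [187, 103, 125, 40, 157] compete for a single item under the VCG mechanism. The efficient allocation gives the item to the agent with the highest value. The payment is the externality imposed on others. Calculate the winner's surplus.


Step 1: The winner is the agent with the highest value: agent 0 with value 187
Step 2: Values of other agents: [103, 125, 40, 157]
Step 3: VCG payment = max of others' values = 157
Step 4: Surplus = 187 - 157 = 30

30
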